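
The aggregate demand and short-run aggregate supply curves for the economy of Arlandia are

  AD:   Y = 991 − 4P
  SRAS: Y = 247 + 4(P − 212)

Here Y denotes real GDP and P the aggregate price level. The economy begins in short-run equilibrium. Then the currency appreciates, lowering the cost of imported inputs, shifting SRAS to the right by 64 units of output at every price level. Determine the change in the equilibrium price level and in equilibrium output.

This is a positive supply shock: SRAS shifts right.
New SRAS: Y = 4P − 537.
Set AD = SRAS: 991 − 4P = 4P − 537, so 1528 = 8P and P = 191.
Y = 991 − 4·191 = 227.
Initially P = 199, Y = 195, so ΔP = -8 and ΔY = +32.

ΔP = -8, ΔY = +32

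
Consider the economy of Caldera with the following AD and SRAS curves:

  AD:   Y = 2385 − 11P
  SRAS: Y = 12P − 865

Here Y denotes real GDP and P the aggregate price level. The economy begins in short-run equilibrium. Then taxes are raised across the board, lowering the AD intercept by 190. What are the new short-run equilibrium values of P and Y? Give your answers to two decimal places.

P = 133.04, Y = 731.52

This is a negative demand shock: AD shifts left.
New AD: Y = 2195 − 11P.
Set AD = SRAS: 2195 − 11P = 12P − 865, so 3060 = 23P and P = 133.04.
Substituting into AD, Y = 731.52.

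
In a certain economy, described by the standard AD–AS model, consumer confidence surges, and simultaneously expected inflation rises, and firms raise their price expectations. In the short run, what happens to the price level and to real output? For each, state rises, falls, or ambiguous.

Price level: rises; output: ambiguous

The first event is a positive demand shock: AD shifts right, which by itself pushes P up and Y up.
The second is an adverse supply shock: SRAS shifts left, which by itself pushes P up and Y down.
Both shocks push P up, so P rises. The two shocks push Y in opposite directions, so the effect on Y is ambiguous.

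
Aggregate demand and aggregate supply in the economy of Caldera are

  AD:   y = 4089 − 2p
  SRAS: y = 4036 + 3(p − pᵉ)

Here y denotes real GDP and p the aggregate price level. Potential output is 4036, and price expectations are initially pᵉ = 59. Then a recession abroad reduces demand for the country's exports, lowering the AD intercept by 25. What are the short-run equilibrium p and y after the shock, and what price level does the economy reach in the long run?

Short run: p = 41, y = 3982. Long run: p = 14.

AD shifts left: new AD is y = 4064 − 2p. With pᵉ = 59, SRAS is y = 3859 + 3p.
Short run: 4064 − 2p = 3859 + 3p gives 205 = 5p, so p = 41 and y = 4064 − 2·41 = 3982.
y = 3982 is below potential 4036; expectations adjust and SRAS shifts right until y = 4036.
Long run: on the new AD curve, 4036 = 4064 − 2p gives p = 14.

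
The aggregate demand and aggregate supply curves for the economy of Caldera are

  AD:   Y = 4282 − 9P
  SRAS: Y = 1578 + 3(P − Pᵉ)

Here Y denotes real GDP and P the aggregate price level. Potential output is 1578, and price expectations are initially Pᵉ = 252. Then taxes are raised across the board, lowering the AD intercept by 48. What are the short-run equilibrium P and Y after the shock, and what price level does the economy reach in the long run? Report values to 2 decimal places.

AD shifts left: new AD is Y = 4234 − 9P. With Pᵉ = 252, SRAS is Y = 822 + 3P.
Short run: 4234 − 9P = 822 + 3P gives 3412 = 12P, so P = 284.33 and Y = 4234 − 9P = 1675.00.
Y = 1675.00 is above potential 1578; expectations adjust and SRAS shifts left until Y = 1578.
Long run: on the new AD curve, 1578 = 4234 − 9P gives P = 295.11.

Short run: P = 284.33, Y = 1675.00. Long run: P = 295.11.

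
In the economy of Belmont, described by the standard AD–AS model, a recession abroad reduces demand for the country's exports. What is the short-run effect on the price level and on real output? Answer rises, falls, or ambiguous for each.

Price level: falls; output: falls

This is a negative demand shock: AD shifts left.
Moving along the upward-sloping SRAS curve, P falls and Y falls.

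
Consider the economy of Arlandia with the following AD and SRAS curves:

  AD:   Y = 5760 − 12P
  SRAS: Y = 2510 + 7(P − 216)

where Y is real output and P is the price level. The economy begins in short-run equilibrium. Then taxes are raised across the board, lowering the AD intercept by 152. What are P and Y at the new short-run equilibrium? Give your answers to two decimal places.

This is a negative demand shock: AD shifts left.
New AD: Y = 5608 − 12P.
SRAS can be written Y = 998 + 7P.
Set AD = SRAS: 5608 − 12P = 998 + 7P, so 4610 = 19P and P = 242.63.
Substituting into AD, Y = 2696.42.

P = 242.63, Y = 2696.42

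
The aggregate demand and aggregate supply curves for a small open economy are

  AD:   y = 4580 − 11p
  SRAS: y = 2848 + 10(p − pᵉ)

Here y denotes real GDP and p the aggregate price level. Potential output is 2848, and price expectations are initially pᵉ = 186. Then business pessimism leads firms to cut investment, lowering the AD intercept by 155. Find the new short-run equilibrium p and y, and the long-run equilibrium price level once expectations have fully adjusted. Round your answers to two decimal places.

Short run: p = 163.67, y = 2624.67. Long run: p = 143.36.

AD shifts left: new AD is y = 4425 − 11p. With pᵉ = 186, SRAS is y = 988 + 10p.
Short run: 4425 − 11p = 988 + 10p gives 3437 = 21p, so p = 163.67 and y = 4425 − 11p = 2624.67.
y = 2624.67 is below potential 2848; expectations adjust and SRAS shifts right until y = 2848.
Long run: on the new AD curve, 2848 = 4425 − 11p gives p = 143.36.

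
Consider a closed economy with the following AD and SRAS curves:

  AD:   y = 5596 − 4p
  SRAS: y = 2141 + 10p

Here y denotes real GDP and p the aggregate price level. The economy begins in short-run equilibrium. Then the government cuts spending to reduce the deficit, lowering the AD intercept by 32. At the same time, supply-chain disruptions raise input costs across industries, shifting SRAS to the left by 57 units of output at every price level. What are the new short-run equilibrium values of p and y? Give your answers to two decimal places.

After both shocks: AD is y = 5564 − 4p and SRAS is y = 2084 + 10p.
Setting them equal: 3480 = 14p, so p = 248.57.
Substituting into AD, y = 4569.71.

p = 248.57, y = 4569.71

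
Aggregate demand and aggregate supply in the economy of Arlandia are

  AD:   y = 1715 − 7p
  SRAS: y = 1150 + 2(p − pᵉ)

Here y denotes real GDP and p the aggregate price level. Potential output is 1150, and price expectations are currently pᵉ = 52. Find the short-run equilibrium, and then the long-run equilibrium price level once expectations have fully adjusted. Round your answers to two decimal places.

Short run: p = 74.33, y = 1194.67. Long run: p = 80.71.

Short run: with pᵉ = 52, SRAS is y = 1046 + 2p. Setting AD = SRAS gives 669 = 9p, so p = 74.33 and y = 1715 − 7p = 1194.67.
Output 1194.67 is above potential 1150, so over time expected prices rise and SRAS shifts left until y returns to 1150.
Long run: y = 1150 on the AD curve gives 1150 = 1715 − 7p, so p = 80.71.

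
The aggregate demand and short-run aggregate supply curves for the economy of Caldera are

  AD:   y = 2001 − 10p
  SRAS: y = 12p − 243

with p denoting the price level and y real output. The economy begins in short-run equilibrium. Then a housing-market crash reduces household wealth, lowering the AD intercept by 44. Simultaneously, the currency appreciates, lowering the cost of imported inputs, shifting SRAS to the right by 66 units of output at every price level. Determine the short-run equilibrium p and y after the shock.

p = 97, y = 987

After both shocks: AD is y = 1957 − 10p and SRAS is y = 12p − 177.
Setting them equal: 2134 = 22p, so p = 97.
y = 1957 − 10·97 = 987.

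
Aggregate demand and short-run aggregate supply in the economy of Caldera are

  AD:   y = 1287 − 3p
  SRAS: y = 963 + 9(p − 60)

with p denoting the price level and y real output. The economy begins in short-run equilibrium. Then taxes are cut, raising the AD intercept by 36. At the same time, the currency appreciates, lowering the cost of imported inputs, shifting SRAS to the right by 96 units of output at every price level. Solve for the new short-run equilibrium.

p = 67, y = 1122

After both shocks: AD is y = 1323 − 3p and SRAS is y = 519 + 9p.
Setting them equal: 804 = 12p, so p = 67.
y = 1323 − 3·67 = 1122.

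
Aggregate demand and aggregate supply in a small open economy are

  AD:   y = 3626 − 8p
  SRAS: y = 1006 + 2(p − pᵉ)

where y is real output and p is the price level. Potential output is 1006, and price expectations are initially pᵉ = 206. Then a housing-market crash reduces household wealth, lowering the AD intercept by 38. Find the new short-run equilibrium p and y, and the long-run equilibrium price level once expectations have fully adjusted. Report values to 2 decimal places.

AD shifts left: new AD is y = 3588 − 8p. With pᵉ = 206, SRAS is y = 594 + 2p.
Short run: 3588 − 8p = 594 + 2p gives 2994 = 10p, so p = 299.40 and y = 3588 − 8p = 1192.80.
y = 1192.80 is above potential 1006; expectations adjust and SRAS shifts left until y = 1006.
Long run: on the new AD curve, 1006 = 3588 − 8p gives p = 322.75.

Short run: p = 299.40, y = 1192.80. Long run: p = 322.75.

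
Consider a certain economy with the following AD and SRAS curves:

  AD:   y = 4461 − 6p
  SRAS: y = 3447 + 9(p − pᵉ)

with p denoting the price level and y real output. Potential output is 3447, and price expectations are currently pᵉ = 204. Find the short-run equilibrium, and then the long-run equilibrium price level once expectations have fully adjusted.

Short run: with pᵉ = 204, SRAS is y = 1611 + 9p. Setting AD = SRAS gives 2850 = 15p, so p = 190 and y = 4461 − 6·190 = 3321.
Output 3321 is below potential 3447, so over time expected prices fall and SRAS shifts right until y returns to 3447.
Long run: y = 3447 on the AD curve gives 3447 = 4461 − 6p, so p = 169.

Short run: p = 190, y = 3321. Long run: p = 169.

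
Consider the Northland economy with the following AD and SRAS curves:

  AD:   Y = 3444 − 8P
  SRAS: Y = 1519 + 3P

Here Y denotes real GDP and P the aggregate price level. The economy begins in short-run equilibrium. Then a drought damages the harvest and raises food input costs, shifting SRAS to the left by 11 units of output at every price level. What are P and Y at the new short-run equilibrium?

P = 176, Y = 2036

This is a negative supply shock: SRAS shifts left.
New SRAS: Y = 1508 + 3P.
Set AD = SRAS: 3444 − 8P = 1508 + 3P, so 1936 = 11P and P = 176.
Y = 3444 − 8·176 = 2036.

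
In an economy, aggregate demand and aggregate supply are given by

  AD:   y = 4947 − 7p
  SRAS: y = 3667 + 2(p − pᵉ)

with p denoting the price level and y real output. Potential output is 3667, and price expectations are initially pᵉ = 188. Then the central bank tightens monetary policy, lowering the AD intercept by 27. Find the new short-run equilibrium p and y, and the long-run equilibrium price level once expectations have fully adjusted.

Short run: p = 181, y = 3653. Long run: p = 179.

AD shifts left: new AD is y = 4920 − 7p. With pᵉ = 188, SRAS is y = 3291 + 2p.
Short run: 4920 − 7p = 3291 + 2p gives 1629 = 9p, so p = 181 and y = 4920 − 7·181 = 3653.
y = 3653 is below potential 3667; expectations adjust and SRAS shifts right until y = 3667.
Long run: on the new AD curve, 3667 = 4920 − 7p gives p = 179.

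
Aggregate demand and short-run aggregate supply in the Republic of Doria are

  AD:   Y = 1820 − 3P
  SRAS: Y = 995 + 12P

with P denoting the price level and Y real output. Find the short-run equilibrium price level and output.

Set AD = SRAS: 1820 − 3P = 995 + 12P, so 825 = 15P and P = 55.
Then Y = 1820 − 3·55 = 1655.

P = 55, Y = 1655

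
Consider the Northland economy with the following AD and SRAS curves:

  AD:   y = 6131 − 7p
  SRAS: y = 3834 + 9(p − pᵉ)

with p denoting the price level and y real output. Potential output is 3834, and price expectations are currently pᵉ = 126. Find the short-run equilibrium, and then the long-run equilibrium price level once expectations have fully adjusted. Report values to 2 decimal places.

Short run: with pᵉ = 126, SRAS is y = 2700 + 9p. Setting AD = SRAS gives 3431 = 16p, so p = 214.44 and y = 6131 − 7p = 4629.94.
Output 4629.94 is above potential 3834, so over time expected prices rise and SRAS shifts left until y returns to 3834.
Long run: y = 3834 on the AD curve gives 3834 = 6131 − 7p, so p = 328.14.

Short run: p = 214.44, y = 4629.94. Long run: p = 328.14.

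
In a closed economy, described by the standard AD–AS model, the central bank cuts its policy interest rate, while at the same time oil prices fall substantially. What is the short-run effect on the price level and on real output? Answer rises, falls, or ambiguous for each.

Price level: ambiguous; output: rises

The first event is a positive demand shock: AD shifts right, which by itself pushes P up and Y up.
The second is a favourable supply shock: SRAS shifts right, which by itself pushes P down and Y up.
The two shocks push P in opposite directions, so the effect on P is ambiguous. Both shocks push Y up, so Y rises.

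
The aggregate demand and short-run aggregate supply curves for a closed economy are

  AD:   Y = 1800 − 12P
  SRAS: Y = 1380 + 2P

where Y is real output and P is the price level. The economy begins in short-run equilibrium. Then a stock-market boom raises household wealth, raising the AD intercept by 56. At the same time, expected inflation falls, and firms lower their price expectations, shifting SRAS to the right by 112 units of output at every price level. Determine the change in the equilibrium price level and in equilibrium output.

After both shocks: AD is Y = 1856 − 12P and SRAS is Y = 1492 + 2P.
Setting them equal: 364 = 14P, so P = 26.
Y = 1856 − 12·26 = 1544.
Initially P = 30, Y = 1440, so ΔP = -4 and ΔY = +104.

ΔP = -4, ΔY = +104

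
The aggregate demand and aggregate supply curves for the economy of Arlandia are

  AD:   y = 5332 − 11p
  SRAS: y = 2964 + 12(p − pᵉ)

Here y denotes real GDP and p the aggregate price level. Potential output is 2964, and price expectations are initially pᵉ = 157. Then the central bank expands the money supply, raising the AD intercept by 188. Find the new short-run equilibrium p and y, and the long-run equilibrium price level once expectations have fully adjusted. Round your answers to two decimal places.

AD shifts right: new AD is y = 5520 − 11p. With pᵉ = 157, SRAS is y = 1080 + 12p.
Short run: 5520 − 11p = 1080 + 12p gives 4440 = 23p, so p = 193.04 and y = 5520 − 11p = 3396.52.
y = 3396.52 is above potential 2964; expectations adjust and SRAS shifts left until y = 2964.
Long run: on the new AD curve, 2964 = 5520 − 11p gives p = 232.36.

Short run: p = 193.04, y = 3396.52. Long run: p = 232.36.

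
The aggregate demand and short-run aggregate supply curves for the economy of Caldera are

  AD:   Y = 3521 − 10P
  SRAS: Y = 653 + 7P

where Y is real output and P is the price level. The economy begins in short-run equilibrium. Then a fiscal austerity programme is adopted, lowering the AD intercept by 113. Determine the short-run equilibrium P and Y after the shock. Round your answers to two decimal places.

P = 162.06, Y = 1787.41

This is a negative demand shock: AD shifts left.
New AD: Y = 3408 − 10P.
Set AD = SRAS: 3408 − 10P = 653 + 7P, so 2755 = 17P and P = 162.06.
Substituting into AD, Y = 1787.41.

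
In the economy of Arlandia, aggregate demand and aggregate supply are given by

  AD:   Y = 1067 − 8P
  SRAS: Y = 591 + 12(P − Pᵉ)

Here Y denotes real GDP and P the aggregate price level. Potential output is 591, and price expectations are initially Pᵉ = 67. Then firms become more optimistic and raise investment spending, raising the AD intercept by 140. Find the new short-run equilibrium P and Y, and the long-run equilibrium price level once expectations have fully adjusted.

Short run: P = 71, Y = 639. Long run: P = 77.

AD shifts right: new AD is Y = 1207 − 8P. With Pᵉ = 67, SRAS is Y = 12P − 213.
Short run: 1207 − 8P = 12P − 213 gives 1420 = 20P, so P = 71 and Y = 1207 − 8·71 = 639.
Y = 639 is above potential 591; expectations adjust and SRAS shifts left until Y = 591.
Long run: on the new AD curve, 591 = 1207 − 8P gives P = 77.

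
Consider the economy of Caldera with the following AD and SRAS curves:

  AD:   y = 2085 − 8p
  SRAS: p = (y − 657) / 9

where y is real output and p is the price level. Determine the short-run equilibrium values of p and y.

Rearrange SRAS to y = 657 + 9p.
Set AD = SRAS: 2085 − 8p = 657 + 9p, so 1428 = 17p and p = 84.
Then y = 2085 − 8·84 = 1413.

p = 84, y = 1413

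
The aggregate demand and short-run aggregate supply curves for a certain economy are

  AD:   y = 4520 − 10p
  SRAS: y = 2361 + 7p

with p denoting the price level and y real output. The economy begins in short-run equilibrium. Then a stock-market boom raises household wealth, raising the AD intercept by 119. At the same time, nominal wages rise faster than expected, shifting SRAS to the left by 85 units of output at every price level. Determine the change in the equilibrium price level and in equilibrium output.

After both shocks: AD is y = 4639 − 10p and SRAS is y = 2276 + 7p.
Setting them equal: 2363 = 17p, so p = 139.
y = 4639 − 10·139 = 3249.
Initially p = 127, y = 3250, so Δp = +12 and Δy = -1.

Δp = +12, Δy = -1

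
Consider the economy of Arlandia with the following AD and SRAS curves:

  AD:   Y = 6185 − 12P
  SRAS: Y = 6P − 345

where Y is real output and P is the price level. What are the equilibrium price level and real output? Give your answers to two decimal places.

Set AD = SRAS: 6185 − 12P = 6P − 345, so 6530 = 18P and P = 362.78.
Substituting into AD, Y = 6185 − 12P = 1831.67.

P = 362.78, Y = 1831.67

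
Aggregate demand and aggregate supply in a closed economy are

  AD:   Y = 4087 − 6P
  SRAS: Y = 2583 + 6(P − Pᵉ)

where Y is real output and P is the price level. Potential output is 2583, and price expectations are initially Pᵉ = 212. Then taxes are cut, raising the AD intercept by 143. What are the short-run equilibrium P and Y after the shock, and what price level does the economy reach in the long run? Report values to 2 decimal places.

Short run: P = 243.25, Y = 2770.50. Long run: P = 274.50.

AD shifts right: new AD is Y = 4230 − 6P. With Pᵉ = 212, SRAS is Y = 1311 + 6P.
Short run: 4230 − 6P = 1311 + 6P gives 2919 = 12P, so P = 243.25 and Y = 4230 − 6P = 2770.50.
Y = 2770.50 is above potential 2583; expectations adjust and SRAS shifts left until Y = 2583.
Long run: on the new AD curve, 2583 = 4230 − 6P gives P = 274.50.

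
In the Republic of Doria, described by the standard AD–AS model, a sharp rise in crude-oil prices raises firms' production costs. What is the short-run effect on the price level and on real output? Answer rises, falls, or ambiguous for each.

Price level: rises; output: falls

This is an adverse supply shock: SRAS shifts left.
Moving along the downward-sloping AD curve, P rises and Y falls.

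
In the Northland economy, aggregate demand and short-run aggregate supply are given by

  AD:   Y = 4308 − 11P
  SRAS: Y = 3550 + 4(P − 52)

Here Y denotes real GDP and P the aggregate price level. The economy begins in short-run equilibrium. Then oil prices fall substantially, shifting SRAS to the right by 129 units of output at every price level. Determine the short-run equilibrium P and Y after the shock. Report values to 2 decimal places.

P = 55.80, Y = 3694.20

This is a positive supply shock: SRAS shifts right.
New SRAS: Y = 3471 + 4P.
Set AD = SRAS: 4308 − 11P = 3471 + 4P, so 837 = 15P and P = 55.80.
Substituting into AD, Y = 3694.20.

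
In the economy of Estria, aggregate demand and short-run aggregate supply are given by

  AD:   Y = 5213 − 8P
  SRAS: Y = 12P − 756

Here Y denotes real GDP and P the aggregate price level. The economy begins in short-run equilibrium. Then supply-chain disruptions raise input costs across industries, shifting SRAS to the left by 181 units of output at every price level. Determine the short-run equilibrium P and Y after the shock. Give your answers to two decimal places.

P = 307.50, Y = 2753.00

This is a negative supply shock: SRAS shifts left.
New SRAS: Y = 12P − 937.
Set AD = SRAS: 5213 − 8P = 12P − 937, so 6150 = 20P and P = 307.50.
Substituting into AD, Y = 2753.00.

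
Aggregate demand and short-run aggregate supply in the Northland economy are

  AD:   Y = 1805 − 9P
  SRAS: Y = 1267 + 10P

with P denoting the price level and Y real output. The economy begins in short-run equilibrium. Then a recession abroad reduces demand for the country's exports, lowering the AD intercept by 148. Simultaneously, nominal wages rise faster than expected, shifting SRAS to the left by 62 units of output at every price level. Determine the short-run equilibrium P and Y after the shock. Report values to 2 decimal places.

P = 23.79, Y = 1442.89

After both shocks: AD is Y = 1657 − 9P and SRAS is Y = 1205 + 10P.
Setting them equal: 452 = 19P, so P = 23.79.
Substituting into AD, Y = 1442.89.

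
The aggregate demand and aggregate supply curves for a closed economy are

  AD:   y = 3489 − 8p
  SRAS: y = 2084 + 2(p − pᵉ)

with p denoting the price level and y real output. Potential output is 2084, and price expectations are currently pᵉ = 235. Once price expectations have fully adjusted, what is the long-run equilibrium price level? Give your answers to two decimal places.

Long-run p = 175.63

Short run: with pᵉ = 235, SRAS is y = 1614 + 2p. Setting AD = SRAS gives 1875 = 10p, so p = 187.50 and y = 3489 − 8p = 1989.00.
Output 1989.00 is below potential 2084, so over time expected prices fall and SRAS shifts right until y returns to 2084.
Long run: y = 2084 on the AD curve gives 2084 = 3489 − 8p, so p = 175.63.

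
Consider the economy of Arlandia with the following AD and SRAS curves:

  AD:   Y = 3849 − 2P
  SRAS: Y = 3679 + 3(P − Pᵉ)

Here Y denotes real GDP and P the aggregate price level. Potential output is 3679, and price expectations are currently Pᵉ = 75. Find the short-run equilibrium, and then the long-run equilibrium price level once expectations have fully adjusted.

Short run: P = 79, Y = 3691. Long run: P = 85.

Short run: with Pᵉ = 75, SRAS is Y = 3454 + 3P. Setting AD = SRAS gives 395 = 5P, so P = 79 and Y = 3849 − 2·79 = 3691.
Output 3691 is above potential 3679, so over time expected prices rise and SRAS shifts left until Y returns to 3679.
Long run: Y = 3679 on the AD curve gives 3679 = 3849 − 2P, so P = 85.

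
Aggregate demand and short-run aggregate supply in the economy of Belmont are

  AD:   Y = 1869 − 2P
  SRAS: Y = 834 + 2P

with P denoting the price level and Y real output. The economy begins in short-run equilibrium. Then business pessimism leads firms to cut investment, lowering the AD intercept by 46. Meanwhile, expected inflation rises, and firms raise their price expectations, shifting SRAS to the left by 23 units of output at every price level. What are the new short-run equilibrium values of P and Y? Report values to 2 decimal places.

After both shocks: AD is Y = 1823 − 2P and SRAS is Y = 811 + 2P.
Setting them equal: 1012 = 4P, so P = 253.00.
Substituting into AD, Y = 1317.00.

P = 253.00, Y = 1317.00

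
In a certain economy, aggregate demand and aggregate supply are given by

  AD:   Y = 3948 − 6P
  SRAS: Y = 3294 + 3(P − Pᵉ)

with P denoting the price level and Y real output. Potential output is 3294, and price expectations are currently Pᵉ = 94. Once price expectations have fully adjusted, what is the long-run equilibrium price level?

Long-run P = 109

Short run: with Pᵉ = 94, SRAS is Y = 3012 + 3P. Setting AD = SRAS gives 936 = 9P, so P = 104 and Y = 3948 − 6·104 = 3324.
Output 3324 is above potential 3294, so over time expected prices rise and SRAS shifts left until Y returns to 3294.
Long run: Y = 3294 on the AD curve gives 3294 = 3948 − 6P, so P = 109.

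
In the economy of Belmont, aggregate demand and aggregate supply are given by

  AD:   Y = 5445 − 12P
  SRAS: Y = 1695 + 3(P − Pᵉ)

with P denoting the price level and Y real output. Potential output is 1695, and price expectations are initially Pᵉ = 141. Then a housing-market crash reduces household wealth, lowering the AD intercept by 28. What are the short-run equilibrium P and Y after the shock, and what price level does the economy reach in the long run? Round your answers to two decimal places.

AD shifts left: new AD is Y = 5417 − 12P. With Pᵉ = 141, SRAS is Y = 1272 + 3P.
Short run: 5417 − 12P = 1272 + 3P gives 4145 = 15P, so P = 276.33 and Y = 5417 − 12P = 2101.00.
Y = 2101.00 is above potential 1695; expectations adjust and SRAS shifts left until Y = 1695.
Long run: on the new AD curve, 1695 = 5417 − 12P gives P = 310.17.

Short run: P = 276.33, Y = 2101.00. Long run: P = 310.17.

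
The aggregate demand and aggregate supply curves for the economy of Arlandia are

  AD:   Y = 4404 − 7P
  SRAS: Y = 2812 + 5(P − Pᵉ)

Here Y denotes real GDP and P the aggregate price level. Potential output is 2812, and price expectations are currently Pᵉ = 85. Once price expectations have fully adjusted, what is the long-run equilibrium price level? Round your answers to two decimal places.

Short run: with Pᵉ = 85, SRAS is Y = 2387 + 5P. Setting AD = SRAS gives 2017 = 12P, so P = 168.08 and Y = 4404 − 7P = 3227.42.
Output 3227.42 is above potential 2812, so over time expected prices rise and SRAS shifts left until Y returns to 2812.
Long run: Y = 2812 on the AD curve gives 2812 = 4404 − 7P, so P = 227.43.

Long-run P = 227.43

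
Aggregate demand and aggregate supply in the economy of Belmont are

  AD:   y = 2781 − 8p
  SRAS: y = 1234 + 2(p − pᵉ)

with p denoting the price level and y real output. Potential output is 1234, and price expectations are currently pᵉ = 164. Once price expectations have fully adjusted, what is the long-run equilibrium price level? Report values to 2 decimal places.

Long-run p = 193.38

Short run: with pᵉ = 164, SRAS is y = 906 + 2p. Setting AD = SRAS gives 1875 = 10p, so p = 187.50 and y = 2781 − 8p = 1281.00.
Output 1281.00 is above potential 1234, so over time expected prices rise and SRAS shifts left until y returns to 1234.
Long run: y = 1234 on the AD curve gives 1234 = 2781 − 8p, so p = 193.38.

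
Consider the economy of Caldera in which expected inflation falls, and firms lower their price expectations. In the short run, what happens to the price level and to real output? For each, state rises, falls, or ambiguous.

Price level: falls; output: rises

This is a favourable supply shock: SRAS shifts right.
Moving along the downward-sloping AD curve, P falls and Y rises.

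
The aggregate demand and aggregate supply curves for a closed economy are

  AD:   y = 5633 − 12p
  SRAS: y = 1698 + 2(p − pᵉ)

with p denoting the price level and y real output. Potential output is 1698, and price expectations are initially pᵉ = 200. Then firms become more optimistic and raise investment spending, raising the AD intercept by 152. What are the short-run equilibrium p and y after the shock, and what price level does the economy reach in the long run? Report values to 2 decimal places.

Short run: p = 320.50, y = 1939.00. Long run: p = 340.58.

AD shifts right: new AD is y = 5785 − 12p. With pᵉ = 200, SRAS is y = 1298 + 2p.
Short run: 5785 − 12p = 1298 + 2p gives 4487 = 14p, so p = 320.50 and y = 5785 − 12p = 1939.00.
y = 1939.00 is above potential 1698; expectations adjust and SRAS shifts left until y = 1698.
Long run: on the new AD curve, 1698 = 5785 − 12p gives p = 340.58.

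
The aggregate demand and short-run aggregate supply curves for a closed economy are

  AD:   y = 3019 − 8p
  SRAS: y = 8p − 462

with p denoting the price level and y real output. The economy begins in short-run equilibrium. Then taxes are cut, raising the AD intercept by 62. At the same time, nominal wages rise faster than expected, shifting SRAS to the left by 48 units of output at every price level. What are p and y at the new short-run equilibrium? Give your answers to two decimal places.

p = 224.44, y = 1285.50

After both shocks: AD is y = 3081 − 8p and SRAS is y = 8p − 510.
Setting them equal: 3591 = 16p, so p = 224.44.
Substituting into AD, y = 1285.50.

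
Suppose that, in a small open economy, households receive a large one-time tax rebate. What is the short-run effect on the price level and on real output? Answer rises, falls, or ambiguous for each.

This is a positive demand shock: AD shifts right.
Moving along the upward-sloping SRAS curve, P rises and Y rises.

Price level: rises; output: rises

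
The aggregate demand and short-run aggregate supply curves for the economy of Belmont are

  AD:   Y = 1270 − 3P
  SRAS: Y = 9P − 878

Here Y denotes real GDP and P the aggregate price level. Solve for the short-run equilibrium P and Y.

Set AD = SRAS: 1270 − 3P = 9P − 878, so 2148 = 12P and P = 179.
Then Y = 1270 − 3·179 = 733.

P = 179, Y = 733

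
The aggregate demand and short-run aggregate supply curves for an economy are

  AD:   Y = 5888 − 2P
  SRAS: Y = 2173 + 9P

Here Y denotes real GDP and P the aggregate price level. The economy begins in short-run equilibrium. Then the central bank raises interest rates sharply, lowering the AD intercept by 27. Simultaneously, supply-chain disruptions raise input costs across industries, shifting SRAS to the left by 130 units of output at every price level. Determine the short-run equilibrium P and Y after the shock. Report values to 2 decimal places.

After both shocks: AD is Y = 5861 − 2P and SRAS is Y = 2043 + 9P.
Setting them equal: 3818 = 11P, so P = 347.09.
Substituting into AD, Y = 5166.82.

P = 347.09, Y = 5166.82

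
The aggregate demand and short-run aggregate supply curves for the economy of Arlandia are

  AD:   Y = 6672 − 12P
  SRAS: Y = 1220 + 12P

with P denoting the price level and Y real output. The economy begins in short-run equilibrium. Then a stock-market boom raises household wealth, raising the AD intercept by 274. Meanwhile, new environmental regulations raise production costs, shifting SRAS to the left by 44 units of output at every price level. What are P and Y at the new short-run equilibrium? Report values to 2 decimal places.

P = 240.42, Y = 4061.00

After both shocks: AD is Y = 6946 − 12P and SRAS is Y = 1176 + 12P.
Setting them equal: 5770 = 24P, so P = 240.42.
Substituting into AD, Y = 4061.00.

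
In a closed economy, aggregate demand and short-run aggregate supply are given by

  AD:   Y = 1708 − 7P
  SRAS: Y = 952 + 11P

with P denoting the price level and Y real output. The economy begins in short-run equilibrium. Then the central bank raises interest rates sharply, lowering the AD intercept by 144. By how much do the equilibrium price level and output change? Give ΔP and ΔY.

ΔP = -8, ΔY = -88

This is a negative demand shock: AD shifts left.
New AD: Y = 1564 − 7P.
Set AD = SRAS: 1564 − 7P = 952 + 11P, so 612 = 18P and P = 34.
Y = 1564 − 7·34 = 1326.
Initially P = 42, Y = 1414, so ΔP = -8 and ΔY = -88.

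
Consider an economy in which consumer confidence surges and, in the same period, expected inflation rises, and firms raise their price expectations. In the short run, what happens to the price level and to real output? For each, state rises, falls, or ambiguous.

The first event is a positive demand shock: AD shifts right, which by itself pushes P up and Y up.
The second is an adverse supply shock: SRAS shifts left, which by itself pushes P up and Y down.
Both shocks push P up, so P rises. The two shocks push Y in opposite directions, so the effect on Y is ambiguous.

Price level: rises; output: ambiguous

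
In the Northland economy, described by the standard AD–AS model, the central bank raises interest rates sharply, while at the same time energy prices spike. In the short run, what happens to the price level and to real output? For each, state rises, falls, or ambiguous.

Price level: ambiguous; output: falls

The first event is a negative demand shock: AD shifts left, which by itself pushes P down and Y down.
The second is an adverse supply shock: SRAS shifts left, which by itself pushes P up and Y down.
The two shocks push P in opposite directions, so the effect on P is ambiguous. Both shocks push Y down, so Y falls.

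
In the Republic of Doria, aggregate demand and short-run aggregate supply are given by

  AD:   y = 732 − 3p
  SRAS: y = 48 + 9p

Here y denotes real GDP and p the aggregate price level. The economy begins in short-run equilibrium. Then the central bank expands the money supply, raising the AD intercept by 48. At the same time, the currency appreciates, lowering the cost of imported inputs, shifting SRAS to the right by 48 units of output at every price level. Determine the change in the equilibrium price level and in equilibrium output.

After both shocks: AD is y = 780 − 3p and SRAS is y = 96 + 9p.
Setting them equal: 684 = 12p, so p = 57.
y = 780 − 3·57 = 609.
Initially p = 57, y = 561, so Δp = +0 and Δy = +48.

Δp = +0, Δy = +48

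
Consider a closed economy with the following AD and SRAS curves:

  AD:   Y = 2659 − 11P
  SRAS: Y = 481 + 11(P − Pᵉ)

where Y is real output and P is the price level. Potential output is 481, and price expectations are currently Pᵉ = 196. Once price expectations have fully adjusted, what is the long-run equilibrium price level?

Short run: with Pᵉ = 196, SRAS is Y = 11P − 1675. Setting AD = SRAS gives 4334 = 22P, so P = 197 and Y = 2659 − 11·197 = 492.
Output 492 is above potential 481, so over time expected prices rise and SRAS shifts left until Y returns to 481.
Long run: Y = 481 on the AD curve gives 481 = 2659 − 11P, so P = 198.

Long-run P = 198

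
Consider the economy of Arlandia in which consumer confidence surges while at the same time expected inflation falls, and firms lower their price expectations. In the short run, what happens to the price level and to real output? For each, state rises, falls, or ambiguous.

Price level: ambiguous; output: rises

The first event is a positive demand shock: AD shifts right, which by itself pushes P up and Y up.
The second is a favourable supply shock: SRAS shifts right, which by itself pushes P down and Y up.
The two shocks push P in opposite directions, so the effect on P is ambiguous. Both shocks push Y up, so Y rises.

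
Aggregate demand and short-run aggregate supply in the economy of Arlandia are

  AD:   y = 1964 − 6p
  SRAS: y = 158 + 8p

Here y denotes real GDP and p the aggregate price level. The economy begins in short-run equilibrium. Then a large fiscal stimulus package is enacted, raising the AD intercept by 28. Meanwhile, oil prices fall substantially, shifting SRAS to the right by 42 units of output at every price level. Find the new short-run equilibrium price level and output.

p = 128, y = 1224

After both shocks: AD is y = 1992 − 6p and SRAS is y = 200 + 8p.
Setting them equal: 1792 = 14p, so p = 128.
y = 1992 − 6·128 = 1224.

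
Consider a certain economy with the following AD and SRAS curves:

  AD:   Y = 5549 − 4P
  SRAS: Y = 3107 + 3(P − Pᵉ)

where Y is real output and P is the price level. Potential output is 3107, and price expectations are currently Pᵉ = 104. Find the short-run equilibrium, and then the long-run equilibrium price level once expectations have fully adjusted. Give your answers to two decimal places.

Short run: P = 393.43, Y = 3975.29. Long run: P = 610.50.

Short run: with Pᵉ = 104, SRAS is Y = 2795 + 3P. Setting AD = SRAS gives 2754 = 7P, so P = 393.43 and Y = 5549 − 4P = 3975.29.
Output 3975.29 is above potential 3107, so over time expected prices rise and SRAS shifts left until Y returns to 3107.
Long run: Y = 3107 on the AD curve gives 3107 = 5549 − 4P, so P = 610.50.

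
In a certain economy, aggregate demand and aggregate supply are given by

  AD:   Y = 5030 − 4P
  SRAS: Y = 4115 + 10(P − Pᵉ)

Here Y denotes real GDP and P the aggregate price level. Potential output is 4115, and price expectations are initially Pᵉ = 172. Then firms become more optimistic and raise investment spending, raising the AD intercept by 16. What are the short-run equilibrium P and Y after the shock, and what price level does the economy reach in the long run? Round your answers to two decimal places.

AD shifts right: new AD is Y = 5046 − 4P. With Pᵉ = 172, SRAS is Y = 2395 + 10P.
Short run: 5046 − 4P = 2395 + 10P gives 2651 = 14P, so P = 189.36 and Y = 5046 − 4P = 4288.57.
Y = 4288.57 is above potential 4115; expectations adjust and SRAS shifts left until Y = 4115.
Long run: on the new AD curve, 4115 = 5046 − 4P gives P = 232.75.

Short run: P = 189.36, Y = 4288.57. Long run: P = 232.75.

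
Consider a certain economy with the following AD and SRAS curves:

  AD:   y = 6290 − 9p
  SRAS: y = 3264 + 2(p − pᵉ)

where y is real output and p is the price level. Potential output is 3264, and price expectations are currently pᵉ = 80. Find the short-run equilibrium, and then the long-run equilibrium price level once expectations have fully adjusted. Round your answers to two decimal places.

Short run: with pᵉ = 80, SRAS is y = 3104 + 2p. Setting AD = SRAS gives 3186 = 11p, so p = 289.64 and y = 6290 − 9p = 3683.27.
Output 3683.27 is above potential 3264, so over time expected prices rise and SRAS shifts left until y returns to 3264.
Long run: y = 3264 on the AD curve gives 3264 = 6290 − 9p, so p = 336.22.

Short run: p = 289.64, y = 3683.27. Long run: p = 336.22.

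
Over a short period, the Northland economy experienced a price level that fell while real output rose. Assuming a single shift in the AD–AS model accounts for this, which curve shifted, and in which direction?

SRAS shifted right

P fell and Y rose. An AD shift moves P and Y in the same direction; an SRAS shift moves them in opposite directions.
Here P and Y moved in opposite directions, so the SRAS curve shifted.
Since Y rose, SRAS shifted right.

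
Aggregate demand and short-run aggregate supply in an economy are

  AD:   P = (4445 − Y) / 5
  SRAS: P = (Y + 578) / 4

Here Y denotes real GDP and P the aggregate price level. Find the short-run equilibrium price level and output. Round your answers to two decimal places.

P = 558.11, Y = 1654.44

Rearrange AD to Y = 4445 − 5P.
Rearrange SRAS to Y = 4P − 578.
Set AD = SRAS: 4445 − 5P = 4P − 578, so 5023 = 9P and P = 558.11.
Substituting into AD, Y = 4445 − 5P = 1654.44.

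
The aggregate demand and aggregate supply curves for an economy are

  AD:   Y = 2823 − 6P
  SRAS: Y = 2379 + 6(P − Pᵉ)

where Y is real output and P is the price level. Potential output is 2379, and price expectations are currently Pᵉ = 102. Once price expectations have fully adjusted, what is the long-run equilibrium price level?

Long-run P = 74

Short run: with Pᵉ = 102, SRAS is Y = 1767 + 6P. Setting AD = SRAS gives 1056 = 12P, so P = 88 and Y = 2823 − 6·88 = 2295.
Output 2295 is below potential 2379, so over time expected prices fall and SRAS shifts right until Y returns to 2379.
Long run: Y = 2379 on the AD curve gives 2379 = 2823 − 6P, so P = 74.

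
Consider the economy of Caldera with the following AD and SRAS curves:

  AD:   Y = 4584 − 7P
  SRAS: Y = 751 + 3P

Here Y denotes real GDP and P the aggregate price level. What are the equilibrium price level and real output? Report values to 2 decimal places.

Set AD = SRAS: 4584 − 7P = 751 + 3P, so 3833 = 10P and P = 383.30.
Substituting into AD, Y = 4584 − 7P = 1900.90.

P = 383.30, Y = 1900.90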